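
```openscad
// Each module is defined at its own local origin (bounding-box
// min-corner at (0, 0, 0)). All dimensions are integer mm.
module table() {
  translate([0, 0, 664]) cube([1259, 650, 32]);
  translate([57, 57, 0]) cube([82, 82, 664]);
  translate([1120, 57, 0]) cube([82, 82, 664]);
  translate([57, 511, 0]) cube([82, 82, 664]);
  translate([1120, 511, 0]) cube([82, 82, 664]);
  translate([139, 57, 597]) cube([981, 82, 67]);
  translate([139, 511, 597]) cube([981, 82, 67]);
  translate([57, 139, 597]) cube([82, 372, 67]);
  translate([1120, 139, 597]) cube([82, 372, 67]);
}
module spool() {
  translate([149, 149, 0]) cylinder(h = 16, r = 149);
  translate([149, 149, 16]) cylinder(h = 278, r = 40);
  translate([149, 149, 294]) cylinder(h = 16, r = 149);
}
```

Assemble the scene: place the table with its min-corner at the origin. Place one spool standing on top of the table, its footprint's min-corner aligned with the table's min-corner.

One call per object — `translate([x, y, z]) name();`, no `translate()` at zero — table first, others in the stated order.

table();
translate([0, 0, 696]) spool();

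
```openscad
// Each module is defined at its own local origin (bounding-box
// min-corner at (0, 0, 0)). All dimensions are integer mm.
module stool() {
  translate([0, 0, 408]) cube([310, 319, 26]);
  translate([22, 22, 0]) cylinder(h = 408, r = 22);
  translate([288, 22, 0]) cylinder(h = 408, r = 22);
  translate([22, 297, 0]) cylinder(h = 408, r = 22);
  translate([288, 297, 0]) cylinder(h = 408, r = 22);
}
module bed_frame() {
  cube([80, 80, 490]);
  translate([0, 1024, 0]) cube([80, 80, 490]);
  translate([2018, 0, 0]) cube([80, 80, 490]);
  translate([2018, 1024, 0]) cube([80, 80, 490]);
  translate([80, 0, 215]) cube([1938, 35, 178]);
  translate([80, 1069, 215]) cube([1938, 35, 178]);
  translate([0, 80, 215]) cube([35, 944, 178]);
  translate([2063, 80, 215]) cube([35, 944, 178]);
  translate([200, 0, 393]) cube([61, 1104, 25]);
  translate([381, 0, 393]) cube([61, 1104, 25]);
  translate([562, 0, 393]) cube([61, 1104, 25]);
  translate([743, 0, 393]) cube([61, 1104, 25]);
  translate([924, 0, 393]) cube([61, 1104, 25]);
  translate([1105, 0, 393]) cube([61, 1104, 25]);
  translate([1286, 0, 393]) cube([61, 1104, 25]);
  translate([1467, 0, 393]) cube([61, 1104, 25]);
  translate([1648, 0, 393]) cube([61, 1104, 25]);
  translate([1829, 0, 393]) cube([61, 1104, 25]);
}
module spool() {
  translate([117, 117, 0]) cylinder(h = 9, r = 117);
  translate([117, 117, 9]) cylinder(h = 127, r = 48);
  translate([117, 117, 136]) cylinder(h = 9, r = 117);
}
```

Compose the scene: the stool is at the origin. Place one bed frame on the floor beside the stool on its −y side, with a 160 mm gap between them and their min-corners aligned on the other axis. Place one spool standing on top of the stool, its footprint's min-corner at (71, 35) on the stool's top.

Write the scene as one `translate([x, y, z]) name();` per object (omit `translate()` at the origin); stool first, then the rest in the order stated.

stool();
translate([0, -1264, 0]) bed_frame();
translate([71, 35, 434]) spool();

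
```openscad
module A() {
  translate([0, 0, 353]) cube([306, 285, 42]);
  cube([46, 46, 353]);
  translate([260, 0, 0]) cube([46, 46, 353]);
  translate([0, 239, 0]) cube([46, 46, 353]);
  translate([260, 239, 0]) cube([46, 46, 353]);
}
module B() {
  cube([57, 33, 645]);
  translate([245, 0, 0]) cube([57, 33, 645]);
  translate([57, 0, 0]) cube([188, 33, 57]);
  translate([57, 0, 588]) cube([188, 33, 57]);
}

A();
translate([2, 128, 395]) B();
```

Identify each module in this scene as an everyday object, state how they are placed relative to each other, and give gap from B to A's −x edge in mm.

The picture frame's min-x is at 2; the stool's min-x is 0; gap = 2 mm.

A is a stool. B is a picture frame. The picture frame is on top of the stool. The gap from the picture frame to the stool's −x edge is 2 mm.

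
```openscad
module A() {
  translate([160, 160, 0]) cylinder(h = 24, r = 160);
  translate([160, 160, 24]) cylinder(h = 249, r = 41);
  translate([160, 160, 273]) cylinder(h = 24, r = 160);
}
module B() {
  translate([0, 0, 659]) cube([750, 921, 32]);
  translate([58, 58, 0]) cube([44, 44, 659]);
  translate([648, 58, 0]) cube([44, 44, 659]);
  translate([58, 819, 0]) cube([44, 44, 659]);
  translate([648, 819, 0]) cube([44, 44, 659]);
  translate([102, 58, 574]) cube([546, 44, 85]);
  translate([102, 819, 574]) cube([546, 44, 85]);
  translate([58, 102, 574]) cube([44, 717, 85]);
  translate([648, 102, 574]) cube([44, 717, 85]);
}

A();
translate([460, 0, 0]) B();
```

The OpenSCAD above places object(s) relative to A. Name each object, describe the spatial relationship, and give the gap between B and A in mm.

The table's nearest face is 140 mm from the spool's +x face.

A is a spool. B is a table. The table is on the floor beside the spool on its +x side. The gap between the table and the spool is 140 mm.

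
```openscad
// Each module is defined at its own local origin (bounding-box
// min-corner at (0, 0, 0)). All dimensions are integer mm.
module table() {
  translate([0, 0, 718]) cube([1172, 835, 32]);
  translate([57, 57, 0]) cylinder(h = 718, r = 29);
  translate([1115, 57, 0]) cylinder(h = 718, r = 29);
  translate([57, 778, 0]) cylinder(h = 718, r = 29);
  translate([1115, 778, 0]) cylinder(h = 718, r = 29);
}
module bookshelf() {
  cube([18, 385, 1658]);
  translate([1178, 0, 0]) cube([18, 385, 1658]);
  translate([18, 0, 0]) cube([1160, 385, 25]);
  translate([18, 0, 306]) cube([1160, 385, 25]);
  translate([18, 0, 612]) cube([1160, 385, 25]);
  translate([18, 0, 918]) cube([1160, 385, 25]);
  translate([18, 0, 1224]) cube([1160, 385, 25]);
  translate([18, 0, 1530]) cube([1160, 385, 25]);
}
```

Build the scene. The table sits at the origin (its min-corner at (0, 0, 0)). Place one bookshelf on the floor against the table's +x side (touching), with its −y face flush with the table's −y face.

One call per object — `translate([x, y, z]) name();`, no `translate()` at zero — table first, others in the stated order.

table();
translate([1172, 0, 0]) bookshelf();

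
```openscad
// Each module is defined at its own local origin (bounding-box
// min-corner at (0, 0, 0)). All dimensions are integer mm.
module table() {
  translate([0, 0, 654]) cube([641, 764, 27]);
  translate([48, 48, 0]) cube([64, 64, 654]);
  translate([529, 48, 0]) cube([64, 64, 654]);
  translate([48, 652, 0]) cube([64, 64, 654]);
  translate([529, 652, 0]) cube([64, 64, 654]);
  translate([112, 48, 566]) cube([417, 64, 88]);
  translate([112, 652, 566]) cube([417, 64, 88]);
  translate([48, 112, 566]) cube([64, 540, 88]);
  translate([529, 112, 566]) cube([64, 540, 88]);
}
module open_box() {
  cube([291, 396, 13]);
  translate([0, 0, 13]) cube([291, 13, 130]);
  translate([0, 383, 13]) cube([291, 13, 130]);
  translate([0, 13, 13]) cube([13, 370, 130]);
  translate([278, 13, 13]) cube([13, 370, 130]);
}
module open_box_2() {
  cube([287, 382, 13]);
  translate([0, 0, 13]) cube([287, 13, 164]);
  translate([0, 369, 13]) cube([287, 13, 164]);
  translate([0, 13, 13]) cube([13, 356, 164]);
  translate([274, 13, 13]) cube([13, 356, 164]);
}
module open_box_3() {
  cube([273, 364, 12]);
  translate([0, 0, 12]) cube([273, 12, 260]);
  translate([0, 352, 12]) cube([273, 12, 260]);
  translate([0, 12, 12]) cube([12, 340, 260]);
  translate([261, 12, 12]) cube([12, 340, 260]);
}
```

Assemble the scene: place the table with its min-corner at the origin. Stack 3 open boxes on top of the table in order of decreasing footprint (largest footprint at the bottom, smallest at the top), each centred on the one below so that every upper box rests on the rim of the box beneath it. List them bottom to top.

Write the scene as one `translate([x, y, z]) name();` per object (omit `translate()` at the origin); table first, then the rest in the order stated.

table();
translate([175, 184, 681]) open_box();
translate([177, 191, 824]) open_box_2();
translate([184, 200, 1001]) open_box_3();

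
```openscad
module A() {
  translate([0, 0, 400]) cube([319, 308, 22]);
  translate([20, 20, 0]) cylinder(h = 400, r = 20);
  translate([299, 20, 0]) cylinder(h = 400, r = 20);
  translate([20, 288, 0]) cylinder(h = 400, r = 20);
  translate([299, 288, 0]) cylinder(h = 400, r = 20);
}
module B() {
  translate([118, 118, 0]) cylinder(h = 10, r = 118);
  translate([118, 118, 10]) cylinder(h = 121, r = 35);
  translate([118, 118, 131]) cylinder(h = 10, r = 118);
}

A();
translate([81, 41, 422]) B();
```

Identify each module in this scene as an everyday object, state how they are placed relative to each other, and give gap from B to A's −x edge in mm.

A is a stool. B is a spool. The spool is on top of the stool. The gap from the spool to the stool's −x edge is 81 mm.

The spool's min-x is at 81; the stool's min-x is 0; gap = 81 mm.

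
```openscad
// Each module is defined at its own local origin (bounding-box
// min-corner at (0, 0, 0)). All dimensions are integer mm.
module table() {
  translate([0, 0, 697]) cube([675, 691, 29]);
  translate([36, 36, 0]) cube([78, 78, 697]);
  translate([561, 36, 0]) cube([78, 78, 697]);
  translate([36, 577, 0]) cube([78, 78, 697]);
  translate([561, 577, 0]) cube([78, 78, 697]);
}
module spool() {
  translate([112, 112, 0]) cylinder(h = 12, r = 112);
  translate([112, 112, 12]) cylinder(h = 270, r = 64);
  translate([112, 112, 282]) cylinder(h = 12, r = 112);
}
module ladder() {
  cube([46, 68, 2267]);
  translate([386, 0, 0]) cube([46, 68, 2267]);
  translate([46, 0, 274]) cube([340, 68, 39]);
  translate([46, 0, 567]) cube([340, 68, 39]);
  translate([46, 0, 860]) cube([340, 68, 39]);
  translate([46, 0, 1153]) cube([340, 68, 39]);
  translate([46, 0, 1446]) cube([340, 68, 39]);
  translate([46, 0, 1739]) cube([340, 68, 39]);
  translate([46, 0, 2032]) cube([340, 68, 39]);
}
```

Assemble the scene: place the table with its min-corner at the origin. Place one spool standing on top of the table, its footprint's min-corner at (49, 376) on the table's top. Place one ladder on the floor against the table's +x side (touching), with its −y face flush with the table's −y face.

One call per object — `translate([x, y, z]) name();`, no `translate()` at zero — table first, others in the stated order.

table();
translate([49, 376, 726]) spool();
translate([675, 0, 0]) ladder();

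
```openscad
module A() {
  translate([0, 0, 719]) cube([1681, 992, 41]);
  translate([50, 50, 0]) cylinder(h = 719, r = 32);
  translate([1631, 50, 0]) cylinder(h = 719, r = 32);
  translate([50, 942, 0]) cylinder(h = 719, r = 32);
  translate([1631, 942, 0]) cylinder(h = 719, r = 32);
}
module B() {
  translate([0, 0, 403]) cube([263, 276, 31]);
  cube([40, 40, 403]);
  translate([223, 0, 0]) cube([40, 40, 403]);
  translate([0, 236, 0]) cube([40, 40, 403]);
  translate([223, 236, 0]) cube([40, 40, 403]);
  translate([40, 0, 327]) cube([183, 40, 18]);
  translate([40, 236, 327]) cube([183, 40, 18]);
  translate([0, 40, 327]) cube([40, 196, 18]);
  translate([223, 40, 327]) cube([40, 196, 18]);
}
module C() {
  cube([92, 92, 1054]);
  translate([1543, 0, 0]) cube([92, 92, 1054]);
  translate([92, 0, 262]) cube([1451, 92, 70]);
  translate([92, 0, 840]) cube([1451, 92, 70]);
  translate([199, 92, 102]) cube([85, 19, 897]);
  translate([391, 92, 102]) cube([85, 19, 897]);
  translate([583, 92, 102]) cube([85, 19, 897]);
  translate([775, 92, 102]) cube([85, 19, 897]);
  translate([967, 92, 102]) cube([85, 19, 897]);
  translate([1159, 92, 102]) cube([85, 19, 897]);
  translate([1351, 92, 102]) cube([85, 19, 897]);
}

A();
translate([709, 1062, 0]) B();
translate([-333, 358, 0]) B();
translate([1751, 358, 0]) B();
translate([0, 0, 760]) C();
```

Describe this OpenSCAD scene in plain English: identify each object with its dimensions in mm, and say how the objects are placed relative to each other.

A is a table: top 1681 mm (x) × 992 mm (y), 41 mm thick, upper face at z = 760 mm, on four round legs of 64 mm diameter, each leg's bounding box inset 18 mm from the nearest pair of top edges, running from z = 0 to the bottom of the top.

B is a four-legged stool. The seat is a 263×276×31 mm slab whose top surface is at z = 434 mm; four square legs, each 40×40 mm in cross-section, run from the floor (z = 0) to the underside of the seat, each flush with a corner of the seat. Four stretchers, 40 mm wide and 18 mm tall, connect adjacent legs with their undersides at z = 327 mm, each running between the inner faces of the legs it joins and aligned with the legs' outer faces on the other axis.

C is a fence section. Two 92×92 mm posts, 1054 mm tall, stand on the floor with a clear span of 1451 mm between their inner faces. Two horizontal rails of 92×70 mm section span the gap between the posts with their undersides at z = 262 mm and z = 840 mm, flush with the posts' −y face. 7 pickets, each 85 mm wide, 19 mm thick and 897 mm tall, are fixed to the +y face of the rails with their bottoms at z = 102 mm, evenly spaced across the span with equal gaps (rounded down to the nearest mm) at the −x end and between each pair — any rounding remainder accumulates at the +x end.

Three stools sit around the table at the +y, −x, +x sides. The fence section is on top of the table.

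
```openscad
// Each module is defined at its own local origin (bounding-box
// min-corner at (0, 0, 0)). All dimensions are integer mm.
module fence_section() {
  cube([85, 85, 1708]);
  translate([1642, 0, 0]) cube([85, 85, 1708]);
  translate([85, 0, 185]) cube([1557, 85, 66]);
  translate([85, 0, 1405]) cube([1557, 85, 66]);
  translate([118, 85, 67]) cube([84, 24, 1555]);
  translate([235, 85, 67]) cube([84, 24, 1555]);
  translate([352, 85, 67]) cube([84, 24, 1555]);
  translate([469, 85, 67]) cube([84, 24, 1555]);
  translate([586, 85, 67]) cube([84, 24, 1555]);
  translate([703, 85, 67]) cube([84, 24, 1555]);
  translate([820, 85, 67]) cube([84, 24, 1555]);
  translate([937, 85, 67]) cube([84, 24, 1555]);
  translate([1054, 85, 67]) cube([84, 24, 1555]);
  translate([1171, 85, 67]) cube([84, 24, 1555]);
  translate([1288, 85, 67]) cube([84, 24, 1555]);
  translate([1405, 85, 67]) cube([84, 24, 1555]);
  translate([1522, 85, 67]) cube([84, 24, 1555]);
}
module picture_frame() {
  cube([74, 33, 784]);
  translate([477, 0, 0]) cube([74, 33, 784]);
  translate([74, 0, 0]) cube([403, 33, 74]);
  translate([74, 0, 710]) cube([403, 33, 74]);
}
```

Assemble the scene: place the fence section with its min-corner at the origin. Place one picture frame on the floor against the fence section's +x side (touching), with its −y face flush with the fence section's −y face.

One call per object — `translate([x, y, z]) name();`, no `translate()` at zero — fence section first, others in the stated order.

fence_section();
translate([1727, 0, 0]) picture_frame();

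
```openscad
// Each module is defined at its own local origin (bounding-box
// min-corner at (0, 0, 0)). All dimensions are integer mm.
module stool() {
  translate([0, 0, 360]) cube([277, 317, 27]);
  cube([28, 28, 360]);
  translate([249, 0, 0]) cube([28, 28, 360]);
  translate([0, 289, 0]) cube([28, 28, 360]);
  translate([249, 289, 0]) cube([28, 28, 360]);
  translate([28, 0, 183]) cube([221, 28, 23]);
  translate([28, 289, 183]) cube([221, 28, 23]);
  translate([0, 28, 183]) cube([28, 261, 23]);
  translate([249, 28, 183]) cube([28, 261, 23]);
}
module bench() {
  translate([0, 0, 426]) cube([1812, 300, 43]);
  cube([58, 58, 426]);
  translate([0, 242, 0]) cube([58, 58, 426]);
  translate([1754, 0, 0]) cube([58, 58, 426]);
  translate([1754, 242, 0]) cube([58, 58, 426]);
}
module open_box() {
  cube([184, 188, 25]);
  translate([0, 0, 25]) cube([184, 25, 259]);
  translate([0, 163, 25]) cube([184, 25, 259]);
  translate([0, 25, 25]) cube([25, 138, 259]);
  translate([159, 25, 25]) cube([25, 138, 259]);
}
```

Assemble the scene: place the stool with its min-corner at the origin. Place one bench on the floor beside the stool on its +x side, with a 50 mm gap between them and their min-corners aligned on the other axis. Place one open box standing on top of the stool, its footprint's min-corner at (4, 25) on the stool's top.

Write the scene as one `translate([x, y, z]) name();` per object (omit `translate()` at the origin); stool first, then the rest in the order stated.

stool();
translate([327, 0, 0]) bench();
translate([4, 25, 387]) open_box();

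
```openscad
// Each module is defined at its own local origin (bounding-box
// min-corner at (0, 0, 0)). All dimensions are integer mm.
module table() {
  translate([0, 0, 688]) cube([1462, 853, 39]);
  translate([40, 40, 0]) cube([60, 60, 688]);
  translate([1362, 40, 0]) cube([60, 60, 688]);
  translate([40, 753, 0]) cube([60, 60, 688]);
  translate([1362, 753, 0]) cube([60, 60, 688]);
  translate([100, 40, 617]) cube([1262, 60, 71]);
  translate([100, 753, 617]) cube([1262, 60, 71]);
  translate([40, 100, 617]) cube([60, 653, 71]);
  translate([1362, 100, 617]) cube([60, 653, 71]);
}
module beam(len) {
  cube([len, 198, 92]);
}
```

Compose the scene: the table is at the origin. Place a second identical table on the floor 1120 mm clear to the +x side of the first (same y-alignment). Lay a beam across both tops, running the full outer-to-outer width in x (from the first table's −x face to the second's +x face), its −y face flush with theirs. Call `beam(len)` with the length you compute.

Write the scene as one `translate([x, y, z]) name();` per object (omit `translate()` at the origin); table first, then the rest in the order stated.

table();
translate([2582, 0, 0]) table();
translate([0, 0, 727]) beam(4044);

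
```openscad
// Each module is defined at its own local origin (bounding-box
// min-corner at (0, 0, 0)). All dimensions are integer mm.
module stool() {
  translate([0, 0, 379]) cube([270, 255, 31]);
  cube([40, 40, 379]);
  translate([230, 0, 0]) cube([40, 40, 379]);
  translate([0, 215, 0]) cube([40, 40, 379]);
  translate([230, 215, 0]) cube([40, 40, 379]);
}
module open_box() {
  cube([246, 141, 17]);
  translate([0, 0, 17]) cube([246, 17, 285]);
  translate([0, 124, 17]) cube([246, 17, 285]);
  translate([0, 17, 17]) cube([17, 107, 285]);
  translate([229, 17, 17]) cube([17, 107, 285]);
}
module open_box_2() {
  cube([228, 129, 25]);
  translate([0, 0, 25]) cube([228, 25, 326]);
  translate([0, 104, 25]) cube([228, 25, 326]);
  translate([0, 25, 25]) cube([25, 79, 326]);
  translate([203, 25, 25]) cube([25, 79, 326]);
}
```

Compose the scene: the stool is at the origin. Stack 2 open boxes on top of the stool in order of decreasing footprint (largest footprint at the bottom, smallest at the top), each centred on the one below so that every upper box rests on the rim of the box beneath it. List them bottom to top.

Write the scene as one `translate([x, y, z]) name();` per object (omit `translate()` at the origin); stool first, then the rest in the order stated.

stool();
translate([12, 57, 410]) open_box();
translate([21, 63, 712]) open_box_2();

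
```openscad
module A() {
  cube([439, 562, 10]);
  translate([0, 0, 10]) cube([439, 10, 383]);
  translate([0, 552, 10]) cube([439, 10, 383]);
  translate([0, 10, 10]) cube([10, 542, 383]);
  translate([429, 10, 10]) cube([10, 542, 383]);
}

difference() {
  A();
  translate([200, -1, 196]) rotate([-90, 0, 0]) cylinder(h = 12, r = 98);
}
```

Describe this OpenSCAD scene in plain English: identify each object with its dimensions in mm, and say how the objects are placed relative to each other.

A is an open-topped rectangular box: outside dimensions 439×562×393 mm, with a uniform wall and base thickness of 10 mm. The base is a full 439×562 slab on the floor; four walls sit on top of the base. The front and back walls (the −y and +y sides) span the full width; the two side walls fit between them.

The open box has a circular hole of radius 98 mm through its front wall, centred at (x = 200, z = 196).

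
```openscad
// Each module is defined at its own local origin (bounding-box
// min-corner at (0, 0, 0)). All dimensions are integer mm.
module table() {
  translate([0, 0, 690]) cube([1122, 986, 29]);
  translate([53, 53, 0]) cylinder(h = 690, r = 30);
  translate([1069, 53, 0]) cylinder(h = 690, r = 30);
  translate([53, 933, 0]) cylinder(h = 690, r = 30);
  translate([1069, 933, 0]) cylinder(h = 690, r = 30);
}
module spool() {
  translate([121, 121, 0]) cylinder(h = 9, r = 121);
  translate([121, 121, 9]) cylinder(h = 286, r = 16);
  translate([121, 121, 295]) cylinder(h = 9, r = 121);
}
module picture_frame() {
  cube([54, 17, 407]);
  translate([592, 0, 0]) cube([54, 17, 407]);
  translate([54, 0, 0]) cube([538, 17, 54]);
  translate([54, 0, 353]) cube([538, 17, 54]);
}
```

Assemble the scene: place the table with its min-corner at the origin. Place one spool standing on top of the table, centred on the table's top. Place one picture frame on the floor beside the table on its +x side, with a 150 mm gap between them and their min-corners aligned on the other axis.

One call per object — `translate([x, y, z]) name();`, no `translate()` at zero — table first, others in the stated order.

table();
translate([440, 372, 719]) spool();
translate([1272, 0, 0]) picture_frame();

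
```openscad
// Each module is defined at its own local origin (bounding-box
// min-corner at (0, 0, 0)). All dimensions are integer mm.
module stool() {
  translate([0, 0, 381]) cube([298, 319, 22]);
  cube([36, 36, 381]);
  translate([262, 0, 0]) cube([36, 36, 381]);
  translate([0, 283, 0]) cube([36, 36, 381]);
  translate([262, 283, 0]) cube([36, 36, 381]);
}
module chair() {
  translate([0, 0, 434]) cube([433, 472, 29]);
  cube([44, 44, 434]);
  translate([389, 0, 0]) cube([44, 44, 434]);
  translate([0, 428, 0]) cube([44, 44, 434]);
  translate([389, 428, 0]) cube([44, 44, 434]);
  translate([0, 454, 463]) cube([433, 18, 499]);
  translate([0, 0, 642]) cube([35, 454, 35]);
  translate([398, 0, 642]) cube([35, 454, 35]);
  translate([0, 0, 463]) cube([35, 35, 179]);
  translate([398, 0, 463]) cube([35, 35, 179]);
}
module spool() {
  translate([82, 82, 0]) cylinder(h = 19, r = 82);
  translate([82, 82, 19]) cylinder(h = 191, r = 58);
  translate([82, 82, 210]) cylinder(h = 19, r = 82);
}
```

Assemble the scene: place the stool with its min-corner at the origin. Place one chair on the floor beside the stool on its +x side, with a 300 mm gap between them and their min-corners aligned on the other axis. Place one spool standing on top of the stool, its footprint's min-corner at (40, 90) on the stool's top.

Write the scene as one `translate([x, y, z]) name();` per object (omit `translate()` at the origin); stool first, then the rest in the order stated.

stool();
translate([598, 0, 0]) chair();
translate([40, 90, 403]) spool();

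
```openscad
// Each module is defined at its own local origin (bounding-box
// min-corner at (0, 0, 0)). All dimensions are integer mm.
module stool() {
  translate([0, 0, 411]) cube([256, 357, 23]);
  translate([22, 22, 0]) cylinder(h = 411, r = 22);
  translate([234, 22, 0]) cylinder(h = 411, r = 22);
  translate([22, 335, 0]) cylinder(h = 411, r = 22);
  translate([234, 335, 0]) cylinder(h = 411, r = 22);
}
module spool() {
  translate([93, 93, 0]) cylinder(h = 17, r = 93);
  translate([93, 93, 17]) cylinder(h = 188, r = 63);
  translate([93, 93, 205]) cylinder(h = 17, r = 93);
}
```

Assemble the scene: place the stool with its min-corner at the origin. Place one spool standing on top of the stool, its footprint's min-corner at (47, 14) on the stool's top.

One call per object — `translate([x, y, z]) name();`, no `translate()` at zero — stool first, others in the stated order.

stool();
translate([47, 14, 434]) spool();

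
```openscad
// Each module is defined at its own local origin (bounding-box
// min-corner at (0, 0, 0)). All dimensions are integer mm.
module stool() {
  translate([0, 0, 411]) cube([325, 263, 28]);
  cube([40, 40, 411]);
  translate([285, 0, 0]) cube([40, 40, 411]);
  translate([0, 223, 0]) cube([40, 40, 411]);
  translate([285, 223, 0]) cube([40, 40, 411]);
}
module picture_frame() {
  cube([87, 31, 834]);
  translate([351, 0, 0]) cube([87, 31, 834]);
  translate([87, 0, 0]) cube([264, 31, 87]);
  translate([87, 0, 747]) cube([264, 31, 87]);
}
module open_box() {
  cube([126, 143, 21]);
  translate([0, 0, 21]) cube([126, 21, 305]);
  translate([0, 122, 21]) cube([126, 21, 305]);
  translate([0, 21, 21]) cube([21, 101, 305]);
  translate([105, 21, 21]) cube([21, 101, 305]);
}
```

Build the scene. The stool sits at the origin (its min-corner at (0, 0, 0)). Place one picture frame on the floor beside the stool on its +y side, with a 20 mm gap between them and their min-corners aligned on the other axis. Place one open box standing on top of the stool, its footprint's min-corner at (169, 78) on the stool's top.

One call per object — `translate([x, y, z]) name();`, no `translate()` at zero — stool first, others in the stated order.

stool();
translate([0, 283, 0]) picture_frame();
translate([169, 78, 439]) open_box();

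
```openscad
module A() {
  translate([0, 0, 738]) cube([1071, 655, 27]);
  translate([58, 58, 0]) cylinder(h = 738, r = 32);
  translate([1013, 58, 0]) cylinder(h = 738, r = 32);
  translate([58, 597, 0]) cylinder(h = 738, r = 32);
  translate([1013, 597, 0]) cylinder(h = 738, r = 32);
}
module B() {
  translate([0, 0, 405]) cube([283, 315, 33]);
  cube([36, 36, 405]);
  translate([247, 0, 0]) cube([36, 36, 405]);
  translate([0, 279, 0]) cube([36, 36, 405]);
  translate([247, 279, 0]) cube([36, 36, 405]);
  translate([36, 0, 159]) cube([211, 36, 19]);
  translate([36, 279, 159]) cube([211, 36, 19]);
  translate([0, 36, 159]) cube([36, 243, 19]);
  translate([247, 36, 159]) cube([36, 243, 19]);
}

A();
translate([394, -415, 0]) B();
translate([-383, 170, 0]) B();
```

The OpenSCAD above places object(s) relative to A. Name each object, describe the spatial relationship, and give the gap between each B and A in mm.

Each stool's nearest face is 100 mm from the table's bounding box.

A is a table. B is a stool. Two stools sit around the table at the −y, −x sides. The gap between each stool and the table is 100 mm.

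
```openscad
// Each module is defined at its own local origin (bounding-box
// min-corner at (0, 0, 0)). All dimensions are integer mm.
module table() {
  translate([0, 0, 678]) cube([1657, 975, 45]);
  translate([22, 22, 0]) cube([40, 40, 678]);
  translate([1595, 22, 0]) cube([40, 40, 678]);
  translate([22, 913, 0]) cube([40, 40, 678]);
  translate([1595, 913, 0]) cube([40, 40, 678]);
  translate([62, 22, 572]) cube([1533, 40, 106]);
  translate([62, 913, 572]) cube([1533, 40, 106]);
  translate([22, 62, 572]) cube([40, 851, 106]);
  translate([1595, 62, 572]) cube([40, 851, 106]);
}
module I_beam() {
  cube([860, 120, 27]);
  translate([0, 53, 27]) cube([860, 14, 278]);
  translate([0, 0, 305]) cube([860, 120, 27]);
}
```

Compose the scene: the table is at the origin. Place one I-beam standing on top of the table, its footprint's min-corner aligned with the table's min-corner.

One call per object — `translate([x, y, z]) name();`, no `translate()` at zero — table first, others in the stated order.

table();
translate([0, 0, 723]) I_beam();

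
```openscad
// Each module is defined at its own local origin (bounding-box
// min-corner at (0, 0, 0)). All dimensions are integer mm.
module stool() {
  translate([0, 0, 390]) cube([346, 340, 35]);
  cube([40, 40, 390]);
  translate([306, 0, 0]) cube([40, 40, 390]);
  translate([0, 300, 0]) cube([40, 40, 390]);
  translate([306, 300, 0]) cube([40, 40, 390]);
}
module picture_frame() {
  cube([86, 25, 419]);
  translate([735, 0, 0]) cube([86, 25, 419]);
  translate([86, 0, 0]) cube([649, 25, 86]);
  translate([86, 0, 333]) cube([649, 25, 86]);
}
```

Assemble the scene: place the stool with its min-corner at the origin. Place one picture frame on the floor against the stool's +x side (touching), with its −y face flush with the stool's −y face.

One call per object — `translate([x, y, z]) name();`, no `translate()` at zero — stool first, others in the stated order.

stool();
translate([346, 0, 0]) picture_frame();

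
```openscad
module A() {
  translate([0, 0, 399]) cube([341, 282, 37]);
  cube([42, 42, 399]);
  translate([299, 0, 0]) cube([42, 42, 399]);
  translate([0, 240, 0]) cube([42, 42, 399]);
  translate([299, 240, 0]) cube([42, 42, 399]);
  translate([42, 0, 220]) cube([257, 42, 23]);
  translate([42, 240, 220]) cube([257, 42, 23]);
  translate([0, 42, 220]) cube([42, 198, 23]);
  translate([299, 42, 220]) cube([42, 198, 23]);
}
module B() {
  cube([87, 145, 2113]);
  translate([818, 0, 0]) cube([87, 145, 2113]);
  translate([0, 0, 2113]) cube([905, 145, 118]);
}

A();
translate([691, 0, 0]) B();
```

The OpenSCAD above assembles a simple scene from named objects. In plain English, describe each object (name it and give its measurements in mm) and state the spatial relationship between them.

A is a simple wooden stool: a rectangular seat 341 mm (x) by 282 mm (y), 37 mm thick, top face at z = 436 mm, on four square legs, each 42×42 mm in cross-section. The legs rest on z = 0, each flush with a corner of the seat. Four stretchers, 42 mm wide and 23 mm tall, connect adjacent legs with their undersides at z = 220 mm, each running between the inner faces of the legs it joins and aligned with the legs' outer faces on the other axis.

B is a door frame. The clear opening is 731 mm wide and 2113 mm high. Two 87 mm wide jambs, 145 mm deep, stand either side of the opening from the floor to the top of the opening. A 118 mm thick head sits across the top of both jambs, spanning the full outside width of the frame.

The door frame is on the floor beside the stool on its +x side.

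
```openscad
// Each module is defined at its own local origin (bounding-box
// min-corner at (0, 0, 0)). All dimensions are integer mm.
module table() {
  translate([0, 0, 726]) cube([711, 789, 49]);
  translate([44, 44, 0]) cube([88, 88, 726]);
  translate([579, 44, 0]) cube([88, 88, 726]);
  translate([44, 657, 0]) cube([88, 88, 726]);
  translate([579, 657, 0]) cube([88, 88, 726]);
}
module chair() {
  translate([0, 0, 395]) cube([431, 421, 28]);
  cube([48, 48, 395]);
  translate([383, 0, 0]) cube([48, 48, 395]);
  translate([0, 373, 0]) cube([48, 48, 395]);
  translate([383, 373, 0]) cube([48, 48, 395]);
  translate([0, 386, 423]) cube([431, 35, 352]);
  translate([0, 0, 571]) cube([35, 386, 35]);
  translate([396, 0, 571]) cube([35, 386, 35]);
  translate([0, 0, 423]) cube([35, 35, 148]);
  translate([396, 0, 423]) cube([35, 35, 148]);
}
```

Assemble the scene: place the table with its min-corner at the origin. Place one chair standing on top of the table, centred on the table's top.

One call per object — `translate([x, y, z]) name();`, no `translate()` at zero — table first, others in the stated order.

table();
translate([140, 184, 775]) chair();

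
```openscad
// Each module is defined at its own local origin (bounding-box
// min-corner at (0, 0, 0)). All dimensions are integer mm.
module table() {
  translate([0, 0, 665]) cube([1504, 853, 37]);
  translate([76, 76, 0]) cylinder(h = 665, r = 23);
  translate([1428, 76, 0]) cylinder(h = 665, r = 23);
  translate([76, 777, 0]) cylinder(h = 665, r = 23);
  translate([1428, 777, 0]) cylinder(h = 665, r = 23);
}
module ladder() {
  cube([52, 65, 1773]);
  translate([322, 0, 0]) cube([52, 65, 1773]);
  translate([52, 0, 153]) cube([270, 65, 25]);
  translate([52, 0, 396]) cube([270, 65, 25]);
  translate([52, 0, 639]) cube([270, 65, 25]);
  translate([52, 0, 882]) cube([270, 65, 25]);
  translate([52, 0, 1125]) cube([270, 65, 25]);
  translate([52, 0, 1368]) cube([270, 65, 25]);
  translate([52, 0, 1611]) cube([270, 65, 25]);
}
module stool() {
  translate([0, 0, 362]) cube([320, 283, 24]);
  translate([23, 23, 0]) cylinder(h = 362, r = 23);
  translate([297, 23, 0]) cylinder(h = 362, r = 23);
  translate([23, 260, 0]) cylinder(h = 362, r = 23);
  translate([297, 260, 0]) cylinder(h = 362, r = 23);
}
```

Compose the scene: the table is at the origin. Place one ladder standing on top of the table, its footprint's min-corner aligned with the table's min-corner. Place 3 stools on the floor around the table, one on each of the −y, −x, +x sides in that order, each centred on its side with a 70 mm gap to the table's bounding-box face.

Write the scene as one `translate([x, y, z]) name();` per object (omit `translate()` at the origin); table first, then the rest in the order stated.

table();
translate([0, 0, 702]) ladder();
translate([592, -353, 0]) stool();
translate([-390, 285, 0]) stool();
translate([1574, 285, 0]) stool();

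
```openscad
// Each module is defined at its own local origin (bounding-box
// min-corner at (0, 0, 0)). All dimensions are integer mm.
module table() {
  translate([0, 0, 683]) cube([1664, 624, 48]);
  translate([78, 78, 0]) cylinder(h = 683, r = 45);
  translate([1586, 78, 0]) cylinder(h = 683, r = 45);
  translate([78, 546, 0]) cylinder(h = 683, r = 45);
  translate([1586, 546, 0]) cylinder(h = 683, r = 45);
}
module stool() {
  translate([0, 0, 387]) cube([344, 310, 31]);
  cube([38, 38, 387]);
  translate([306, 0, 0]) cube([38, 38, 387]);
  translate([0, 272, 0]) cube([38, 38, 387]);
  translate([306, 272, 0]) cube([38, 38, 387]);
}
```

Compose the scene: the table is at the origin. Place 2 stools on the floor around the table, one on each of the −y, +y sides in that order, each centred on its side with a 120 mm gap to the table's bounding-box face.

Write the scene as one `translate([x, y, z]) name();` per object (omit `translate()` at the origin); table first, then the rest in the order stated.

table();
translate([660, -430, 0]) stool();
translate([660, 744, 0]) stool();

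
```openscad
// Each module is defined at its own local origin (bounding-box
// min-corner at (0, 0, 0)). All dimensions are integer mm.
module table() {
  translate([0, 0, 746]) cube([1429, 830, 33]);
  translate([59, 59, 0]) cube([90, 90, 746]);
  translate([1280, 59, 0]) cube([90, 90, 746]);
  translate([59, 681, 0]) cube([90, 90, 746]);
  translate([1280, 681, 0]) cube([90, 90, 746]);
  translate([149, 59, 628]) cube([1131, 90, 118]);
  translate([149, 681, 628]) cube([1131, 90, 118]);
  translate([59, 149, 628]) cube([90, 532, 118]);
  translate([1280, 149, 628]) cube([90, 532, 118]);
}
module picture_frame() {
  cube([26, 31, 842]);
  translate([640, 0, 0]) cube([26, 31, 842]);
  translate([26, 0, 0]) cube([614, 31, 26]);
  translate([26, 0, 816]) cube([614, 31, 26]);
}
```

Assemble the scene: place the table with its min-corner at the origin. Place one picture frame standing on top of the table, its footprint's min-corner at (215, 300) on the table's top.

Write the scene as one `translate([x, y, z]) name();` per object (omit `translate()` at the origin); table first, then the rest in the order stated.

table();
translate([215, 300, 779]) picture_frame();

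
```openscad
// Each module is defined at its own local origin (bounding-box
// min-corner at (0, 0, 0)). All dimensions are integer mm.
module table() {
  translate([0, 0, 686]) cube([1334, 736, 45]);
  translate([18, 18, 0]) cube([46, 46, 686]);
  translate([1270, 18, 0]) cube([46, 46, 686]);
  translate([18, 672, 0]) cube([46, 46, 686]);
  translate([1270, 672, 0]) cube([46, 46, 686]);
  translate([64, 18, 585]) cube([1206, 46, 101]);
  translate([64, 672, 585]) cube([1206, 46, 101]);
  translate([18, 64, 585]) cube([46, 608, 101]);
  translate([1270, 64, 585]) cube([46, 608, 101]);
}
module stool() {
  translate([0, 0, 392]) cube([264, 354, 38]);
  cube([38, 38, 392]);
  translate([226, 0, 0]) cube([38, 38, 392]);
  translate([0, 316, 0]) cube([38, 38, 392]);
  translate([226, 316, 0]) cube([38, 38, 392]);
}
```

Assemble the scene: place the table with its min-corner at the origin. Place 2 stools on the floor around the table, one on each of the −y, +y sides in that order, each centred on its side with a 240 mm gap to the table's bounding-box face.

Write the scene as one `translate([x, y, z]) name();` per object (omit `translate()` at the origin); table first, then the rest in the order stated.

table();
translate([535, -594, 0]) stool();
translate([535, 976, 0]) stool();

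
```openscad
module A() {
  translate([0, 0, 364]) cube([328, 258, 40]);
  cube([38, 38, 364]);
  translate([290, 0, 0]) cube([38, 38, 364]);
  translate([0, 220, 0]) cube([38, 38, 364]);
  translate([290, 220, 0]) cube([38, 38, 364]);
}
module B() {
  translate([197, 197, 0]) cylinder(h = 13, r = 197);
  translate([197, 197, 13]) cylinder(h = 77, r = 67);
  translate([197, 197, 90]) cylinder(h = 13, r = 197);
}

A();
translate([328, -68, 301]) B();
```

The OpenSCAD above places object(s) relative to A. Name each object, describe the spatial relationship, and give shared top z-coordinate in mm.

A is a stool. B is a spool. The spool is beside the stool with their tops flush at z = 404. The shared top z-coordinate is 404 mm.

Both tops at z = 404 mm.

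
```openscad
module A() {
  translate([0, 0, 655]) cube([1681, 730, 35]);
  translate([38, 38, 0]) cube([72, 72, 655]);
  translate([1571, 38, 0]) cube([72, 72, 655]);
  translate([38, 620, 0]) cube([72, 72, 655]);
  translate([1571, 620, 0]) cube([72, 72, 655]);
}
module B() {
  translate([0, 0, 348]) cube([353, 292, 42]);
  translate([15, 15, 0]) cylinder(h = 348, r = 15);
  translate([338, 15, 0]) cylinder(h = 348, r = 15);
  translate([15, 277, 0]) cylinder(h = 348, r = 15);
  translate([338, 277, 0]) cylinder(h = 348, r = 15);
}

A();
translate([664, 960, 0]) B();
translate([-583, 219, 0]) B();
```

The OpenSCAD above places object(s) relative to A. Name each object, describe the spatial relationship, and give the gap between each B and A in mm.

Each stool's nearest face is 230 mm from the table's bounding box.

A is a table. B is a stool. Two stools sit around the table at the +y, −x sides. The gap between each stool and the table is 230 mm.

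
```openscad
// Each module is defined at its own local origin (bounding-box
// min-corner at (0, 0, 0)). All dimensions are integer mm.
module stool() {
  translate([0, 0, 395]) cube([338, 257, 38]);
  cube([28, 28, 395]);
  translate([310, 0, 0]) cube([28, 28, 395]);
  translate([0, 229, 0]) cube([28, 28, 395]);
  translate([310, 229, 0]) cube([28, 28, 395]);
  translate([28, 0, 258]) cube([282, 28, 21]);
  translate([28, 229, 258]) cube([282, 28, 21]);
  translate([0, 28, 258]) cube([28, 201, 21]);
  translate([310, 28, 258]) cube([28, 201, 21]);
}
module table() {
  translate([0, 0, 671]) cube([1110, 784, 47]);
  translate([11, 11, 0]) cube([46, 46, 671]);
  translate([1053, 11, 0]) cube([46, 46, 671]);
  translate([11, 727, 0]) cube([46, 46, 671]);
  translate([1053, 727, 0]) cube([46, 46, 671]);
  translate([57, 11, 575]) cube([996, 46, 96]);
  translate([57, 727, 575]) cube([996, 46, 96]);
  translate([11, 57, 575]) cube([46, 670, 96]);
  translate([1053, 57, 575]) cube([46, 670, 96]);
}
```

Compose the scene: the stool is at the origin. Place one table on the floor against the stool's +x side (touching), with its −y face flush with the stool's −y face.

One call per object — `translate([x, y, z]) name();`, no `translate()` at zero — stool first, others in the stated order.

stool();
translate([338, 0, 0]) table();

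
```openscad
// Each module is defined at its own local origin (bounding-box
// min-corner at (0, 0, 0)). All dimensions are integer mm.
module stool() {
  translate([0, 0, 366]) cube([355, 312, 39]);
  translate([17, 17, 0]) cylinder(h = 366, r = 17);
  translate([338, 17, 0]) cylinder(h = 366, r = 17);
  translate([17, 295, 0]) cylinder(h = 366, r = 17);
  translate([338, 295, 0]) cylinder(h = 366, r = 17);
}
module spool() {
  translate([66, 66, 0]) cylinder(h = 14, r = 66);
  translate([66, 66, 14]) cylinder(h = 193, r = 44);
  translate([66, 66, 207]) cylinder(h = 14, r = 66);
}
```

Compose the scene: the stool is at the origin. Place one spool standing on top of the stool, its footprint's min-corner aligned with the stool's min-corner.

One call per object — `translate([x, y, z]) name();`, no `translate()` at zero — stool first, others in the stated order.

stool();
translate([0, 0, 405]) spool();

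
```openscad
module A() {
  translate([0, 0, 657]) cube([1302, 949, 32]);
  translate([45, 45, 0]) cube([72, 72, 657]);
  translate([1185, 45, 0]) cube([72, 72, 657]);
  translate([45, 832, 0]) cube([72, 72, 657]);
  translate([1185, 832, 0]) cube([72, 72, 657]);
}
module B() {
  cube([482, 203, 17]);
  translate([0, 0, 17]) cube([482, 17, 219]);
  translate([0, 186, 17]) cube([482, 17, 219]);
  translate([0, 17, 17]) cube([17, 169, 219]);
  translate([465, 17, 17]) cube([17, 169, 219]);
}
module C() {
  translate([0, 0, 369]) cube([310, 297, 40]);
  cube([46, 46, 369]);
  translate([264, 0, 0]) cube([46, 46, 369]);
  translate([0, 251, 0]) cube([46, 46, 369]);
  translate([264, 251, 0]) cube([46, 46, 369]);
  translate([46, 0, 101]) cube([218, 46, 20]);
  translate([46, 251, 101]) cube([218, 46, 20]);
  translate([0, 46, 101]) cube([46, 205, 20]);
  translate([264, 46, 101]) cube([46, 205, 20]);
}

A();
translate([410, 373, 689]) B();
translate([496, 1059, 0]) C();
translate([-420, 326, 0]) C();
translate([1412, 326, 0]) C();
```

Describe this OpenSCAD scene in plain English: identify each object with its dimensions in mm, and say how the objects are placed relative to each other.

A is a rectangular dining table. The top is 1302×949×32 mm with its upper surface at z = 689 mm. It stands on four 72×72 mm square legs, each inset 45 mm from the nearest pair of top edges, running from the floor to the underside of the top.

B is an open-topped rectangular box: outside dimensions 482×203×236 mm, with a uniform wall and base thickness of 17 mm. The base is a full 482×203 slab on the floor; four walls sit on top of the base. The front and back walls (the −y and +y sides) span the full width; the two side walls fit between them.

C is a four-legged stool. The seat is 310×297 mm, 40 mm thick, top at z = 409 mm. It stands on four square legs, each 46×46 mm in cross-section, from z = 0 to the seat underside, each flush with a corner of the seat. Four stretchers, 46 mm wide and 20 mm tall, connect adjacent legs with their undersides at z = 101 mm, each running between the inner faces of the legs it joins and aligned with the legs' outer faces on the other axis.

The open box is on top of the table, centred. Three stools sit around the table at the +y, −x, +x sides.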